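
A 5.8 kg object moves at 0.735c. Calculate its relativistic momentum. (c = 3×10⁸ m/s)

γ = 1/√(1 - 0.735²) = 1.475
v = 0.735 × 3×10⁸ = 2.205×10⁸ m/s
p = γmv = 1.475 × 5.8 × 2.205×10⁸ = 1.886×10⁹ kg·m/s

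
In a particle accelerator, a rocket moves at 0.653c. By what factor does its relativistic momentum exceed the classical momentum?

p_rel = γmv, p_class = mv
Ratio = γ = 1/√(1 - 0.653²)
= 1/√(0.573591) = 1.320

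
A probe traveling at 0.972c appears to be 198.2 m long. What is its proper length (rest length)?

Contracted length L = 198.2 m
γ = 1/√(1 - 0.972²) = 4.256
L₀ = γL = 4.256 × 198.2 = 843.5 m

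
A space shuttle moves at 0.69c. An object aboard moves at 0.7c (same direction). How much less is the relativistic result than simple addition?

Classical: u' + v = 0.7 + 0.69 = 1.39c
Relativistic: u = (0.7 + 0.69)/(1 + 0.483) = 1.39/1.483 = 0.9373c
Difference: 1.39 - 0.9373 = 0.4527c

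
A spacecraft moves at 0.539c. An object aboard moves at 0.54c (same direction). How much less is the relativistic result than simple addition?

Classical: u' + v = 0.54 + 0.539 = 1.079c
Relativistic: u = (0.54 + 0.539)/(1 + 0.29106) = 1.079/1.29106 = 0.8357c
Difference: 1.079 - 0.8357 = 0.2433c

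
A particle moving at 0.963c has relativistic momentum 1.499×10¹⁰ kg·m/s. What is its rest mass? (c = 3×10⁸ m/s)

γ = 1/√(1 - 0.963²) = 3.711
v = 0.963 × 3×10⁸ = 2.889×10⁸ m/s
m = p/(γv) = 1.499×10¹⁰/(3.711 × 2.889×10⁸) = 13.98 kg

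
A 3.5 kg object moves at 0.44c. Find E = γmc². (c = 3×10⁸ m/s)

γ = 1/√(1 - 0.44²) = 1.1136
mc² = 3.5 × (3×10⁸)² = 3.150×10¹⁷ J
E = γmc² = 1.1136 × 3.150×10¹⁷ = 3.508×10¹⁷ J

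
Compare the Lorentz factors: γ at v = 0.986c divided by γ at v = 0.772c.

γ₁ = 1/√(1 - 0.986²) = 5.997
γ₂ = 1/√(1 - 0.772²) = 1.573
γ₁/γ₂ = 5.997/1.573 = 3.812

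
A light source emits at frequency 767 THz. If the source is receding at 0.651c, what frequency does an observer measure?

β = v/c = 0.651
(1-β)/(1+β) = 0.349/1.651 = 0.21139
Doppler factor = √(0.21139) = 0.45977
f_obs = 767 × 0.45977 = 352.6 THz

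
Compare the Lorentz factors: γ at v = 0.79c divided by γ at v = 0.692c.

γ₁ = 1/√(1 - 0.79²) = 1.6310
γ₂ = 1/√(1 - 0.692²) = 1.3852
γ₁/γ₂ = 1.6310/1.3852 = 1.177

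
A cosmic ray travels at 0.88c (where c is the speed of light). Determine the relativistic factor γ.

v/c = 0.88, so (v/c)² = 0.7744
1 - (v/c)² = 0.2256
γ = 1/√(0.2256) = 2.105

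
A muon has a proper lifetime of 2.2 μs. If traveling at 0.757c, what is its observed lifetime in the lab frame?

Proper lifetime τ₀ = 2.2 μs
γ = 1/√(1 - 0.757²) = 1.5304
τ = γτ₀ = 1.5304 × 2.2 μs = 3.367 μs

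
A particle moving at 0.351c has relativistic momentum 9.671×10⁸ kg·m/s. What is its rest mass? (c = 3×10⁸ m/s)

γ = 1/√(1 - 0.351²) = 1.0679
v = 0.351 × 3×10⁸ = 1.053×10⁸ m/s
m = p/(γv) = 9.671×10⁸/(1.0679 × 1.053×10⁸) = 8.600 kg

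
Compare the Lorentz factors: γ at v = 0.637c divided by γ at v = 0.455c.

γ₁ = 1/√(1 - 0.637²) = 1.297
γ₂ = 1/√(1 - 0.455²) = 1.123
γ₁/γ₂ = 1.297/1.123 = 1.155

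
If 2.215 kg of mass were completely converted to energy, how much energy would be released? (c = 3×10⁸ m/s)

Using E = mc²:
c² = (3×10⁸)² = 9×10¹⁶ m²/s²
E = 2.215 × 9×10¹⁶ = 1.994×10¹⁷ J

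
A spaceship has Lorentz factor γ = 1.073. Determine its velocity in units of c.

From γ = 1/√(1 - v²/c²):
1/γ² = 1/1.073² = 0.8686
v²/c² = 1 - 0.8686 = 0.1314
v/c = √(0.1314) = 0.3625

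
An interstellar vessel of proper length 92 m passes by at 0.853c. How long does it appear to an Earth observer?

Proper length L₀ = 92 m
γ = 1/√(1 - 0.853²) = 1.916
L = L₀/γ = 92/1.916 = 48.02 m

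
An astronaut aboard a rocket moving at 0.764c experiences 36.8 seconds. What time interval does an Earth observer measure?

Proper time Δt₀ = 36.8 seconds
γ = 1/√(1 - 0.764²) = 1.550
Δt = γΔt₀ = 1.550 × 36.8 = 57.04 seconds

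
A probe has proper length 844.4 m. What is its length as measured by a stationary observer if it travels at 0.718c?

Proper length L₀ = 844.4 m
γ = 1/√(1 - 0.718²) = 1.4367
L = L₀/γ = 844.4/1.4367 = 587.7 m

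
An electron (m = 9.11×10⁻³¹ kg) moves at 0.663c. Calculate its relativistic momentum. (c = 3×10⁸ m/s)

γ = 1/√(1 - 0.663²) = 1.3358
v = 0.663 × 3×10⁸ = 1.989×10⁸ m/s
p = γmv = 1.3358 × 9.11×10⁻³¹ × 1.989×10⁸ = 2.420×10⁻²² kg·m/s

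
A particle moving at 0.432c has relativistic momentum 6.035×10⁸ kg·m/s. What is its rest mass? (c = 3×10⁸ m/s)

γ = 1/√(1 - 0.432²) = 1.1088
v = 0.432 × 3×10⁸ = 1.296×10⁸ m/s
m = p/(γv) = 6.035×10⁸/(1.1088 × 1.296×10⁸) = 4.200 kg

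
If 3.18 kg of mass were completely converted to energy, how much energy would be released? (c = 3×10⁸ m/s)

Using E = mc²:
c² = (3×10⁸)² = 9×10¹⁶ m²/s²
E = 3.18 × 9×10¹⁶ = 2.862×10¹⁷ J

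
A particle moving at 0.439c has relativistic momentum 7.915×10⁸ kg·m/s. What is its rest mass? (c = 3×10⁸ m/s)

γ = 1/√(1 - 0.439²) = 1.113
v = 0.439 × 3×10⁸ = 1.317×10⁸ m/s
m = p/(γv) = 7.915×10⁸/(1.113 × 1.317×10⁸) = 5.400 kg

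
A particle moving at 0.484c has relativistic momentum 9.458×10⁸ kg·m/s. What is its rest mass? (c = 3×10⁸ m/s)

γ = 1/√(1 - 0.484²) = 1.1428
v = 0.484 × 3×10⁸ = 1.452×10⁸ m/s
m = p/(γv) = 9.458×10⁸/(1.1428 × 1.452×10⁸) = 5.700 kg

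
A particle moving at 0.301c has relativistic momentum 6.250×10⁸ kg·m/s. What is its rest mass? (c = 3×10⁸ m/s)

γ = 1/√(1 - 0.301²) = 1.04863
v = 0.301 × 3×10⁸ = 9.030×10⁷ m/s
m = p/(γv) = 6.250×10⁸/(1.04863 × 9.030×10⁷) = 6.600 kg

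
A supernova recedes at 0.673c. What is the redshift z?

β = 0.673
(1+β)/(1-β) = 1.673/0.327 = 5.116
√(5.116) = 2.262
z = 2.262 - 1 = 1.262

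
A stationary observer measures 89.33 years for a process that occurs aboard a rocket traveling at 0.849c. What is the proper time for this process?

Dilated time Δt = 89.33 years
γ = 1/√(1 - 0.849²) = 1.8925
Δt₀ = Δt/γ = 89.33/1.8925 = 47.20 years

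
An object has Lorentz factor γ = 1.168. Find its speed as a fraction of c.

From γ = 1/√(1 - v²/c²):
1/γ² = 1/1.168² = 0.7330
v²/c² = 1 - 0.7330 = 0.2670
v/c = √(0.2670) = 0.5167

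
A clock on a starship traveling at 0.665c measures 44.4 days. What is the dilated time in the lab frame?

Proper time Δt₀ = 44.4 days
γ = 1/√(1 - 0.665²) = 1.339
Δt = γΔt₀ = 1.339 × 44.4 = 59.45 days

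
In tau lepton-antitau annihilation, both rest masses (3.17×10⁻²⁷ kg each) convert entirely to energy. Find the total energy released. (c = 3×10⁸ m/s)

Both particles have the same rest mass, so total mass = 2m
E = 2m·c² = 2 × 3.17×10⁻²⁷ × (3×10⁸)²
= 2 × 3.17×10⁻²⁷ × 9×10¹⁶
= 5.706×10⁻¹⁰ J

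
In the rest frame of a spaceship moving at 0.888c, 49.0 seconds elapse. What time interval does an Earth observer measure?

Proper time Δt₀ = 49.0 seconds
γ = 1/√(1 - 0.888²) = 2.175
Δt = γΔt₀ = 2.175 × 49.0 = 106.6 seconds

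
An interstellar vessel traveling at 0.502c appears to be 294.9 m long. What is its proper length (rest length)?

Contracted length L = 294.9 m
γ = 1/√(1 - 0.502²) = 1.1562
L₀ = γL = 1.1562 × 294.9 = 341.0 m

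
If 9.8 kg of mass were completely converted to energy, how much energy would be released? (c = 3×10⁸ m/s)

Using E = mc²:
c² = (3×10⁸)² = 9×10¹⁶ m²/s²
E = 9.8 × 9×10¹⁶ = 8.820×10¹⁷ J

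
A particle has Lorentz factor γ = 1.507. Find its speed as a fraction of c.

From γ = 1/√(1 - v²/c²):
1/γ² = 1/1.507² = 0.4403
v²/c² = 1 - 0.4403 = 0.5597
v/c = √(0.5597) = 0.7481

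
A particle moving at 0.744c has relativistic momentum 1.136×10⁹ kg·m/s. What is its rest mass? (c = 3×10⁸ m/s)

γ = 1/√(1 - 0.744²) = 1.4966
v = 0.744 × 3×10⁸ = 2.232×10⁸ m/s
m = p/(γv) = 1.136×10⁹/(1.4966 × 2.232×10⁸) = 3.401 kg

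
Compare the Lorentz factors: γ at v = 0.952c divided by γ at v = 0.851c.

γ₁ = 1/√(1 - 0.952²) = 3.267
γ₂ = 1/√(1 - 0.851²) = 1.904
γ₁/γ₂ = 3.267/1.904 = 1.716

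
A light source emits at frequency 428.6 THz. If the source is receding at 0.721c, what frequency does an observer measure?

β = v/c = 0.721
(1-β)/(1+β) = 0.279/1.721 = 0.1621
Doppler factor = √(0.1621) = 0.4026
f_obs = 428.6 × 0.4026 = 172.6 THz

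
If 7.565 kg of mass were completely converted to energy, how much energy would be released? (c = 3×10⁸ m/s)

Using E = mc²:
c² = (3×10⁸)² = 9×10¹⁶ m²/s²
E = 7.565 × 9×10¹⁶ = 6.809×10¹⁷ J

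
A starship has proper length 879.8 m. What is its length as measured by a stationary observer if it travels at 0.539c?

Proper length L₀ = 879.8 m
γ = 1/√(1 - 0.539²) = 1.1872
L = L₀/γ = 879.8/1.1872 = 741.1 m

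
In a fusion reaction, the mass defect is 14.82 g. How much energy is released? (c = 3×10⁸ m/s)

Convert mass defect: Δm = 14.82 g = 0.01482 kg
E = Δm·c² = 0.01482 × (3×10⁸)²
= 0.01482 × 9×10¹⁶ = 1.334×10¹⁵ J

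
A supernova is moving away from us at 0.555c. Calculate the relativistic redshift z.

β = 0.555
(1+β)/(1-β) = 1.555/0.445 = 3.4944
√(3.4944) = 1.8693
z = 1.8693 - 1 = 0.8693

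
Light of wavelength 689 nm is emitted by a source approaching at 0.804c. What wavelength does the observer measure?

β = 0.804
Wavelength Doppler factor = √(0.196/1.804) = √(0.10865) = 0.3296
λ_obs = 689 × 0.3296 = 227.1 nm (blueshift)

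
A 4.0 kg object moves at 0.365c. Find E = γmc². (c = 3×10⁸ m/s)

γ = 1/√(1 - 0.365²) = 1.0741
mc² = 4.0 × (3×10⁸)² = 3.600×10¹⁷ J
E = γmc² = 1.0741 × 3.600×10¹⁷ = 3.867×10¹⁷ J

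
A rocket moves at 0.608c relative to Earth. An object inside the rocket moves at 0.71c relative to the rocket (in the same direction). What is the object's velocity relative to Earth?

u = (u' + v)/(1 + u'v/c²)
Numerator: 0.71 + 0.608 = 1.318
Denominator: 1 + 0.43168 = 1.43168
u = 1.318/1.43168 = 0.9206c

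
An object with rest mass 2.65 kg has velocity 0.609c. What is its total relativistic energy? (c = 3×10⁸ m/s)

γ = 1/√(1 - 0.609²) = 1.261
mc² = 2.65 × (3×10⁸)² = 2.385×10¹⁷ J
E = γmc² = 1.261 × 2.385×10¹⁷ = 3.007×10¹⁷ J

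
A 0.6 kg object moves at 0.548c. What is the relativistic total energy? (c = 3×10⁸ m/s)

γ = 1/√(1 - 0.548²) = 1.1955
mc² = 0.6 × (3×10⁸)² = 5.400×10¹⁶ J
E = γmc² = 1.1955 × 5.400×10¹⁶ = 6.456×10¹⁶ J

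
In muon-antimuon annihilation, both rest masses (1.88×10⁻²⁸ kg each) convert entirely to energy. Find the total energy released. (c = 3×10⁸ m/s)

Both particles have the same rest mass, so total mass = 2m
E = 2m·c² = 2 × 1.88×10⁻²⁸ × (3×10⁸)²
= 2 × 1.88×10⁻²⁸ × 9×10¹⁶
= 3.384×10⁻¹¹ J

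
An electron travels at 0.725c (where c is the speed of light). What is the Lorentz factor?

v/c = 0.725, so (v/c)² = 0.525625
1 - (v/c)² = 0.474375
γ = 1/√(0.474375) = 1.452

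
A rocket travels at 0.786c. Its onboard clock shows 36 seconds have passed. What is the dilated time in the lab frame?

Proper time Δt₀ = 36 seconds
γ = 1/√(1 - 0.786²) = 1.6175
Δt = γΔt₀ = 1.6175 × 36 = 58.23 seconds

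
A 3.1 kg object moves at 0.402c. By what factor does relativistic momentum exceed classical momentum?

p_rel = γmv, p_class = mv
Ratio = γ = 1/√(1 - 0.402²) = 1.092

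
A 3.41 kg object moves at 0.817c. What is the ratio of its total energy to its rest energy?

E = γmc², E₀ = mc²
E/E₀ = γ = 1/√(1 - 0.817²) = 1.734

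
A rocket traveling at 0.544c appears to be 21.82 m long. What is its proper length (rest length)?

Contracted length L = 21.82 m
γ = 1/√(1 - 0.544²) = 1.19177
L₀ = γL = 1.19177 × 21.82 = 26.00 m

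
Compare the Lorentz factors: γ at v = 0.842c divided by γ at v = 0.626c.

γ₁ = 1/√(1 - 0.842²) = 1.854
γ₂ = 1/√(1 - 0.626²) = 1.282
γ₁/γ₂ = 1.854/1.282 = 1.446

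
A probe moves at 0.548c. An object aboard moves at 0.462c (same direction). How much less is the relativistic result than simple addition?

Classical: u' + v = 0.462 + 0.548 = 1.01c
Relativistic: u = (0.462 + 0.548)/(1 + 0.253176) = 1.01/1.253176 = 0.8060c
Difference: 1.01 - 0.8060 = 0.2040c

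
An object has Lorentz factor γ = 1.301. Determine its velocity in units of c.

From γ = 1/√(1 - v²/c²):
1/γ² = 1/1.301² = 0.5908
v²/c² = 1 - 0.5908 = 0.4092
v/c = √(0.4092) = 0.6397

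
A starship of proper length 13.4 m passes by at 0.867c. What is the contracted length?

Proper length L₀ = 13.4 m
γ = 1/√(1 - 0.867²) = 2.007
L = L₀/γ = 13.4/2.007 = 6.677 m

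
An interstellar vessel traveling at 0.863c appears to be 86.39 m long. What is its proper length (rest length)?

Contracted length L = 86.39 m
γ = 1/√(1 - 0.863²) = 1.979
L₀ = γL = 1.979 × 86.39 = 171.0 m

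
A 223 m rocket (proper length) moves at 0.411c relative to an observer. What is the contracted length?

Proper length L₀ = 223 m
γ = 1/√(1 - 0.411²) = 1.097
L = L₀/γ = 223/1.097 = 203.3 m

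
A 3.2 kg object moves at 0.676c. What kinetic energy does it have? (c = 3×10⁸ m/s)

γ = 1/√(1 - 0.676²) = 1.357
γ - 1 = 0.3570
KE = (γ-1)mc² = 0.3570 × 3.2 × (3×10⁸)² = 1.028×10¹⁷ J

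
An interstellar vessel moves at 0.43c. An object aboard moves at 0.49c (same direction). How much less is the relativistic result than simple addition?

Classical: u' + v = 0.49 + 0.43 = 0.92c
Relativistic: u = (0.49 + 0.43)/(1 + 0.2107) = 0.92/1.2107 = 0.7599c
Difference: 0.92 - 0.7599 = 0.1601c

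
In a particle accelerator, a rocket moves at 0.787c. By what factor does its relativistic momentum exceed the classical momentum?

p_rel = γmv, p_class = mv
Ratio = γ = 1/√(1 - 0.787²)
= 1/√(0.380631) = 1.621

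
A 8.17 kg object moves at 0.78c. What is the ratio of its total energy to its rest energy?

E = γmc², E₀ = mc²
E/E₀ = γ = 1/√(1 - 0.78²) = 1.598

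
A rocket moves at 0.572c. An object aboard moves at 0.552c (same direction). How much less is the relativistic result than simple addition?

Classical: u' + v = 0.552 + 0.572 = 1.124c
Relativistic: u = (0.552 + 0.572)/(1 + 0.315744) = 1.124/1.315744 = 0.8543c
Difference: 1.124 - 0.8543 = 0.2697c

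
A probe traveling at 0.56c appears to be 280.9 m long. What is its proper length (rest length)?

Contracted length L = 280.9 m
γ = 1/√(1 - 0.56²) = 1.207
L₀ = γL = 1.207 × 280.9 = 339.0 m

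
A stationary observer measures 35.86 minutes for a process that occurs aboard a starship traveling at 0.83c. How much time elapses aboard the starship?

Dilated time Δt = 35.86 minutes
γ = 1/√(1 - 0.83²) = 1.793
Δt₀ = Δt/γ = 35.86/1.793 = 20.00 minutes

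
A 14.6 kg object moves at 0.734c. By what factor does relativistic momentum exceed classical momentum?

p_rel = γmv, p_class = mv
Ratio = γ = 1/√(1 - 0.734²) = 1.472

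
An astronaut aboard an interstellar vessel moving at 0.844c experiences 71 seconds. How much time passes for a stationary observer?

Proper time Δt₀ = 71 seconds
γ = 1/√(1 - 0.844²) = 1.8645
Δt = γΔt₀ = 1.8645 × 71 = 132.4 seconds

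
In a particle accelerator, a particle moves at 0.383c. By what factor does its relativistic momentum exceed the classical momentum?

p_rel = γmv, p_class = mv
Ratio = γ = 1/√(1 - 0.383²)
= 1/√(0.853311) = 1.083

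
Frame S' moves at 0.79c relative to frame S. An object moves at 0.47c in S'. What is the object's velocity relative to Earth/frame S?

u = (u' + v)/(1 + u'v/c²)
Numerator: 0.47 + 0.79 = 1.26
Denominator: 1 + 0.3713 = 1.3713
u = 1.26/1.3713 = 0.9188c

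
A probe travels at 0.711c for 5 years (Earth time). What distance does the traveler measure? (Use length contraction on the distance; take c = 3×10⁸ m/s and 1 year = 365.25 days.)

Earth distance: d = v × t = 0.711c × 5 yr = 3.366×10¹⁶ m
γ = 1.422
d' = d/γ = 3.366×10¹⁶/1.422 = 2.367×10¹⁶ m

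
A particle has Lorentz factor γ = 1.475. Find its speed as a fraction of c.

From γ = 1/√(1 - v²/c²):
1/γ² = 1/1.475² = 0.4596
v²/c² = 1 - 0.4596 = 0.5404
v/c = √(0.5404) = 0.7351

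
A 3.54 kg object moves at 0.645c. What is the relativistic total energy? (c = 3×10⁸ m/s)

γ = 1/√(1 - 0.645²) = 1.3086
mc² = 3.54 × (3×10⁸)² = 3.186×10¹⁷ J
E = γmc² = 1.3086 × 3.186×10¹⁷ = 4.169×10¹⁷ J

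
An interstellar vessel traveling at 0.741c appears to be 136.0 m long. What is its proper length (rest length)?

Contracted length L = 136.0 m
γ = 1/√(1 - 0.741²) = 1.489
L₀ = γL = 1.489 × 136.0 = 202.5 m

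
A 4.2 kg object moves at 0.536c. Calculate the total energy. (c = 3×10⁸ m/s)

γ = 1/√(1 - 0.536²) = 1.18453
mc² = 4.2 × (3×10⁸)² = 3.780×10¹⁷ J
E = γmc² = 1.18453 × 3.780×10¹⁷ = 4.478×10¹⁷ J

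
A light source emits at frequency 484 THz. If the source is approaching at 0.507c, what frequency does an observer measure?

β = v/c = 0.507
(1+β)/(1-β) = 1.507/0.493 = 3.057
Doppler factor = √(3.057) = 1.7484
f_obs = 484 × 1.7484 = 846.2 THz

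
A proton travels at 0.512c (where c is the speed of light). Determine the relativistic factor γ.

v/c = 0.512, so (v/c)² = 0.262144
1 - (v/c)² = 0.737856
γ = 1/√(0.737856) = 1.164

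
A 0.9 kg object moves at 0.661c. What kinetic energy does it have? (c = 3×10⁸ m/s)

γ = 1/√(1 - 0.661²) = 1.3326
γ - 1 = 0.3326
KE = (γ-1)mc² = 0.3326 × 0.9 × (3×10⁸)² = 2.694×10¹⁶ J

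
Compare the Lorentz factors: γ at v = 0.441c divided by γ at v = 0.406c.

γ₁ = 1/√(1 - 0.441²) = 1.114
γ₂ = 1/√(1 - 0.406²) = 1.094
γ₁/γ₂ = 1.114/1.094 = 1.018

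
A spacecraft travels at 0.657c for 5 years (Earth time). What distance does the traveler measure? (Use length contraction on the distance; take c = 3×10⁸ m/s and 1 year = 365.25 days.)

Earth distance: d = v × t = 0.657c × 5 yr = 3.110×10¹⁶ m
γ = 1.326
d' = d/γ = 3.110×10¹⁶/1.326 = 2.345×10¹⁶ m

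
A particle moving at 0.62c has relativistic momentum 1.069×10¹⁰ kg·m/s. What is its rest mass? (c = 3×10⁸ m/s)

γ = 1/√(1 - 0.62²) = 1.2745
v = 0.62 × 3×10⁸ = 1.860×10⁸ m/s
m = p/(γv) = 1.069×10¹⁰/(1.2745 × 1.860×10⁸) = 45.09 kg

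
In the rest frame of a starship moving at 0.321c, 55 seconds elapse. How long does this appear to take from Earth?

Proper time Δt₀ = 55 seconds
γ = 1/√(1 - 0.321²) = 1.0559
Δt = γΔt₀ = 1.0559 × 55 = 58.07 seconds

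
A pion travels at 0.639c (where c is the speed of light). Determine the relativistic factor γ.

v/c = 0.639, so (v/c)² = 0.408321
1 - (v/c)² = 0.591679
γ = 1/√(0.591679) = 1.300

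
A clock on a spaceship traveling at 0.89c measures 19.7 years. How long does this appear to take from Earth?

Proper time Δt₀ = 19.7 years
γ = 1/√(1 - 0.89²) = 2.1932
Δt = γΔt₀ = 2.1932 × 19.7 = 43.21 years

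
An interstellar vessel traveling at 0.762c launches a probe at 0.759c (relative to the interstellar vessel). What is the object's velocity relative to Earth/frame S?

u = (u' + v)/(1 + u'v/c²)
Numerator: 0.759 + 0.762 = 1.521
Denominator: 1 + 0.578358 = 1.578358
u = 1.521/1.578358 = 0.9637c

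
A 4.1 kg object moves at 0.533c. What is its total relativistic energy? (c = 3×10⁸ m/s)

γ = 1/√(1 - 0.533²) = 1.1819
mc² = 4.1 × (3×10⁸)² = 3.690×10¹⁷ J
E = γmc² = 1.1819 × 3.690×10¹⁷ = 4.361×10¹⁷ J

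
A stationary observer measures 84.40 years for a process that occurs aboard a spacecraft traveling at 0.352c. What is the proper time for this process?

Dilated time Δt = 84.40 years
γ = 1/√(1 - 0.352²) = 1.0684
Δt₀ = Δt/γ = 84.40/1.0684 = 79.00 years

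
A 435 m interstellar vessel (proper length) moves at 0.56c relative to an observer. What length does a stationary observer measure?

Proper length L₀ = 435 m
γ = 1/√(1 - 0.56²) = 1.207
L = L₀/γ = 435/1.207 = 360.4 m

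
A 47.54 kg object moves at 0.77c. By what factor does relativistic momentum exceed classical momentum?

p_rel = γmv, p_class = mv
Ratio = γ = 1/√(1 - 0.77²) = 1.567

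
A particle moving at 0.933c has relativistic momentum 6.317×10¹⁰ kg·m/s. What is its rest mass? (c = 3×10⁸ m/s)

γ = 1/√(1 - 0.933²) = 2.7787
v = 0.933 × 3×10⁸ = 2.799×10⁸ m/s
m = p/(γv) = 6.317×10¹⁰/(2.7787 × 2.799×10⁸) = 81.22 kg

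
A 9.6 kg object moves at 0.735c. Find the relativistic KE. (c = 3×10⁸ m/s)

γ = 1/√(1 - 0.735²) = 1.4748
γ - 1 = 0.4748
KE = (γ-1)mc² = 0.4748 × 9.6 × (3×10⁸)² = 4.102×10¹⁷ J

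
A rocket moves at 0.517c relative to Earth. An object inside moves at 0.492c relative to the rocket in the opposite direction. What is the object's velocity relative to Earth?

Object's velocity in rocket frame is u' = -0.492c
u = (u' + v)/(1 + u'v/c²) = (v - 0.492)/(1 - 0.492·v/c²)
Numerator: 0.517 - 0.492 = 0.025
Denominator: 1 - 0.254364 = 0.745636
u = 0.025/0.745636 = 0.03353c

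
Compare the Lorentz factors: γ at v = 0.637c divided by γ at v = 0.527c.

γ₁ = 1/√(1 - 0.637²) = 1.297
γ₂ = 1/√(1 - 0.527²) = 1.177
γ₁/γ₂ = 1.297/1.177 = 1.102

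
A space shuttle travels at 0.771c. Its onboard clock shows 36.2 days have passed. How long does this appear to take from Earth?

Proper time Δt₀ = 36.2 days
γ = 1/√(1 - 0.771²) = 1.5703
Δt = γΔt₀ = 1.5703 × 36.2 = 56.84 days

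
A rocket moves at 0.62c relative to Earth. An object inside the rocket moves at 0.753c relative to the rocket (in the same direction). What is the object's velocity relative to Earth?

u = (u' + v)/(1 + u'v/c²)
Numerator: 0.753 + 0.62 = 1.373
Denominator: 1 + 0.46686 = 1.46686
u = 1.373/1.46686 = 0.9360c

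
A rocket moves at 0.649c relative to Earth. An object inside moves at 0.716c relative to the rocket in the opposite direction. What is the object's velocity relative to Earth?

Object's velocity in rocket frame is u' = -0.716c
u = (u' + v)/(1 + u'v/c²) = (v - 0.716)/(1 - 0.716·v/c²)
Numerator: 0.649 - 0.716 = -0.067
Denominator: 1 - 0.464684 = 0.535316
u = -0.067/0.535316 = -0.1252c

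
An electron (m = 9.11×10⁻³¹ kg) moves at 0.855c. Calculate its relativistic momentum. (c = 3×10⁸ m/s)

γ = 1/√(1 - 0.855²) = 1.9282
v = 0.855 × 3×10⁸ = 2.565×10⁸ m/s
p = γmv = 1.9282 × 9.11×10⁻³¹ × 2.565×10⁸ = 4.506×10⁻²² kg·m/s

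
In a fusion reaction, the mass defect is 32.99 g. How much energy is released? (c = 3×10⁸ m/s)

Convert mass defect: Δm = 32.99 g = 0.03299 kg
E = Δm·c² = 0.03299 × (3×10⁸)²
= 0.03299 × 9×10¹⁶ = 2.969×10¹⁵ J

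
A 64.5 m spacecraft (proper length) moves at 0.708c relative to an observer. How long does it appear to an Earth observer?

Proper length L₀ = 64.5 m
γ = 1/√(1 - 0.708²) = 1.416
L = L₀/γ = 64.5/1.416 = 45.55 m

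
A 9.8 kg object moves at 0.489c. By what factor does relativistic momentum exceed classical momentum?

p_rel = γmv, p_class = mv
Ratio = γ = 1/√(1 - 0.489²) = 1.146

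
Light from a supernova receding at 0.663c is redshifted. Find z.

β = 0.663
(1+β)/(1-β) = 1.663/0.337 = 4.935
√(4.935) = 2.221
z = 2.221 - 1 = 1.221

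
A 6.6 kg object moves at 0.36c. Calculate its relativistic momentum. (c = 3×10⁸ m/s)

γ = 1/√(1 - 0.36²) = 1.07187
v = 0.36 × 3×10⁸ = 1.080×10⁸ m/s
p = γmv = 1.07187 × 6.6 × 1.080×10⁸ = 7.640×10⁸ kg·m/s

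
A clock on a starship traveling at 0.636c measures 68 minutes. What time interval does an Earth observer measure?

Proper time Δt₀ = 68 minutes
γ = 1/√(1 - 0.636²) = 1.2959
Δt = γΔt₀ = 1.2959 × 68 = 88.12 minutes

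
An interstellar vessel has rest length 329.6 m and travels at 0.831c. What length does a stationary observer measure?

Proper length L₀ = 329.6 m
γ = 1/√(1 - 0.831²) = 1.798
L = L₀/γ = 329.6/1.798 = 183.3 m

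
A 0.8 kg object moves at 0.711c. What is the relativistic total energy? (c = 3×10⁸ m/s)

γ = 1/√(1 - 0.711²) = 1.422
mc² = 0.8 × (3×10⁸)² = 7.200×10¹⁶ J
E = γmc² = 1.422 × 7.200×10¹⁶ = 1.024×10¹⁷ J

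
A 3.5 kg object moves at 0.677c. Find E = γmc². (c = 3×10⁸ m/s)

γ = 1/√(1 - 0.677²) = 1.3587
mc² = 3.5 × (3×10⁸)² = 3.150×10¹⁷ J
E = γmc² = 1.3587 × 3.150×10¹⁷ = 4.280×10¹⁷ J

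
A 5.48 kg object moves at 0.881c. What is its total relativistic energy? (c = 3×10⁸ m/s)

γ = 1/√(1 - 0.881²) = 2.1136
mc² = 5.48 × (3×10⁸)² = 4.932×10¹⁷ J
E = γmc² = 2.1136 × 4.932×10¹⁷ = 1.042×10¹⁸ J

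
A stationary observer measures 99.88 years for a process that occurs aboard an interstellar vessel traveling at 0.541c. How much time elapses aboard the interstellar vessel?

Dilated time Δt = 99.88 years
γ = 1/√(1 - 0.541²) = 1.189
Δt₀ = Δt/γ = 99.88/1.189 = 84.00 years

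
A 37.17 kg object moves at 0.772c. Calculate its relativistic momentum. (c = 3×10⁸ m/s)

γ = 1/√(1 - 0.772²) = 1.573
v = 0.772 × 3×10⁸ = 2.316×10⁸ m/s
p = γmv = 1.573 × 37.17 × 2.316×10⁸ = 1.354×10¹⁰ kg·m/s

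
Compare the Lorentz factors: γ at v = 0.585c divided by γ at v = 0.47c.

γ₁ = 1/√(1 - 0.585²) = 1.233
γ₂ = 1/√(1 - 0.47²) = 1.133
γ₁/γ₂ = 1.233/1.133 = 1.088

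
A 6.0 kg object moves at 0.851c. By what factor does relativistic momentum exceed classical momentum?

p_rel = γmv, p_class = mv
Ratio = γ = 1/√(1 - 0.851²) = 1.904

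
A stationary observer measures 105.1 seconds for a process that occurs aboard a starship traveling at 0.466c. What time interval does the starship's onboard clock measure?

Dilated time Δt = 105.1 seconds
γ = 1/√(1 - 0.466²) = 1.1302
Δt₀ = Δt/γ = 105.1/1.1302 = 92.99 seconds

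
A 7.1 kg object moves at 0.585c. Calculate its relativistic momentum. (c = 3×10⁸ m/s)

γ = 1/√(1 - 0.585²) = 1.233
v = 0.585 × 3×10⁸ = 1.755×10⁸ m/s
p = γmv = 1.233 × 7.1 × 1.755×10⁸ = 1.536×10⁹ kg·m/s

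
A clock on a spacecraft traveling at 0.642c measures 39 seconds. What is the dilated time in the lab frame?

Proper time Δt₀ = 39 seconds
γ = 1/√(1 - 0.642²) = 1.3043
Δt = γΔt₀ = 1.3043 × 39 = 50.87 seconds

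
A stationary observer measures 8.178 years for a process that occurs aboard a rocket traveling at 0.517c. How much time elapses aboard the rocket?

Dilated time Δt = 8.178 years
γ = 1/√(1 - 0.517²) = 1.16824
Δt₀ = Δt/γ = 8.178/1.16824 = 7.000 years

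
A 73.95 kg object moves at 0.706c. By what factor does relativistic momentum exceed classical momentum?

p_rel = γmv, p_class = mv
Ratio = γ = 1/√(1 - 0.706²) = 1.412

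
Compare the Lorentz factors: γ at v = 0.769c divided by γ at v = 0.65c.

γ₁ = 1/√(1 - 0.769²) = 1.5643
γ₂ = 1/√(1 - 0.65²) = 1.3159
γ₁/γ₂ = 1.5643/1.3159 = 1.189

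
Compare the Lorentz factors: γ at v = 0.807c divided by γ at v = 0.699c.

γ₁ = 1/√(1 - 0.807²) = 1.693
γ₂ = 1/√(1 - 0.699²) = 1.398
γ₁/γ₂ = 1.693/1.398 = 1.211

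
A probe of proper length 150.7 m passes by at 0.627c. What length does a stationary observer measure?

Proper length L₀ = 150.7 m
γ = 1/√(1 - 0.627²) = 1.284
L = L₀/γ = 150.7/1.284 = 117.4 m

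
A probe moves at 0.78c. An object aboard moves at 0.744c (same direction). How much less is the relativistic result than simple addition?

Classical: u' + v = 0.744 + 0.78 = 1.524c
Relativistic: u = (0.744 + 0.78)/(1 + 0.58032) = 1.524/1.58032 = 0.9644c
Difference: 1.524 - 0.9644 = 0.5596c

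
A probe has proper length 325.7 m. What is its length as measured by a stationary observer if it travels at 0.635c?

Proper length L₀ = 325.7 m
γ = 1/√(1 - 0.635²) = 1.2945
L = L₀/γ = 325.7/1.2945 = 251.6 m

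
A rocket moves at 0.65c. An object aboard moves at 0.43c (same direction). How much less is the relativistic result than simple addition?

Classical: u' + v = 0.43 + 0.65 = 1.08c
Relativistic: u = (0.43 + 0.65)/(1 + 0.2795) = 1.08/1.2795 = 0.8441c
Difference: 1.08 - 0.8441 = 0.2359c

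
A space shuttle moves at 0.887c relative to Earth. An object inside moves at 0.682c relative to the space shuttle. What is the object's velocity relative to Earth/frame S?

u = (u' + v)/(1 + u'v/c²)
Numerator: 0.682 + 0.887 = 1.569
Denominator: 1 + 0.604934 = 1.604934
u = 1.569/1.604934 = 0.9776c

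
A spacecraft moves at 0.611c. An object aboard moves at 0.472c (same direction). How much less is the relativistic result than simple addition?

Classical: u' + v = 0.472 + 0.611 = 1.083c
Relativistic: u = (0.472 + 0.611)/(1 + 0.288392) = 1.083/1.288392 = 0.8406c
Difference: 1.083 - 0.8406 = 0.2424c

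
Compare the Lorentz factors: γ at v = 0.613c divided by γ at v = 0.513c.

γ₁ = 1/√(1 - 0.613²) = 1.2657
γ₂ = 1/√(1 - 0.513²) = 1.1650
γ₁/γ₂ = 1.2657/1.1650 = 1.086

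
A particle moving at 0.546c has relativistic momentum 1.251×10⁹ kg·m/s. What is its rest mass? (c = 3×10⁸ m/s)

γ = 1/√(1 - 0.546²) = 1.19362
v = 0.546 × 3×10⁸ = 1.638×10⁸ m/s
m = p/(γv) = 1.251×10⁹/(1.19362 × 1.638×10⁸) = 6.398 kg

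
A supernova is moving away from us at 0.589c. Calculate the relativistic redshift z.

β = 0.589
(1+β)/(1-β) = 1.589/0.411 = 3.8662
√(3.8662) = 1.9663
z = 1.9663 - 1 = 0.9663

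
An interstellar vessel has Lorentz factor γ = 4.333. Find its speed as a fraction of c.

From γ = 1/√(1 - v²/c²):
1/γ² = 1/4.333² = 0.05326
v²/c² = 1 - 0.05326 = 0.9467
v/c = √(0.9467) = 0.9730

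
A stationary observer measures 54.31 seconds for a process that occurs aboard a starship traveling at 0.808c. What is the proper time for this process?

Dilated time Δt = 54.31 seconds
γ = 1/√(1 - 0.808²) = 1.697
Δt₀ = Δt/γ = 54.31/1.697 = 32.00 seconds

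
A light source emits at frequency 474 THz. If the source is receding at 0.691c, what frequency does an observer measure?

β = v/c = 0.691
(1-β)/(1+β) = 0.309/1.691 = 0.18273
Doppler factor = √(0.18273) = 0.4275
f_obs = 474 × 0.4275 = 202.6 THz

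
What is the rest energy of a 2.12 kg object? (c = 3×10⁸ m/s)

c² = (3×10⁸)² = 9.000×10¹⁶ m²/s²
E₀ = mc² = 2.12 × 9.000×10¹⁶ = 1.908×10¹⁷ J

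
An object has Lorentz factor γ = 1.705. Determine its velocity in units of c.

From γ = 1/√(1 - v²/c²):
1/γ² = 1/1.705² = 0.3440
v²/c² = 1 - 0.3440 = 0.6560
v/c = √(0.6560) = 0.8099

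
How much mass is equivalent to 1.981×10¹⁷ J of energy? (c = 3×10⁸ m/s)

From E = mc², we get m = E/c²
c² = (3×10⁸)² = 9×10¹⁶ m²/s²
m = 1.981×10¹⁷ / 9×10¹⁶ = 2.201 kg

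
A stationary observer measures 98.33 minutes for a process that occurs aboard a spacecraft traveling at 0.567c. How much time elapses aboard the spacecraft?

Dilated time Δt = 98.33 minutes
γ = 1/√(1 - 0.567²) = 1.214
Δt₀ = Δt/γ = 98.33/1.214 = 81.00 minutes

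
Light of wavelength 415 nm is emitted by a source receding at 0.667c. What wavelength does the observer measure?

β = 0.667
Wavelength Doppler factor = √(1.667/0.333) = √(5.006) = 2.2374
λ_obs = 415 × 2.2374 = 928.5 nm (redshift)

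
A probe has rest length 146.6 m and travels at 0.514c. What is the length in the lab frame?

Proper length L₀ = 146.6 m
γ = 1/√(1 - 0.514²) = 1.1658
L = L₀/γ = 146.6/1.1658 = 125.8 m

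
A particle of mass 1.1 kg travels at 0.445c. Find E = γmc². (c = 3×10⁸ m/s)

γ = 1/√(1 - 0.445²) = 1.11666
mc² = 1.1 × (3×10⁸)² = 9.900×10¹⁶ J
E = γmc² = 1.11666 × 9.900×10¹⁶ = 1.105×10¹⁷ J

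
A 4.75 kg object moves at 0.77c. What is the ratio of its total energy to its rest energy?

E = γmc², E₀ = mc²
E/E₀ = γ = 1/√(1 - 0.77²) = 1.567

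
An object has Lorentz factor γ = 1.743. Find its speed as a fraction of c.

From γ = 1/√(1 - v²/c²):
1/γ² = 1/1.743² = 0.3292
v²/c² = 1 - 0.3292 = 0.6708
v/c = √(0.6708) = 0.8190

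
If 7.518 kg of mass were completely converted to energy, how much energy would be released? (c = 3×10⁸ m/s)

Using E = mc²:
c² = (3×10⁸)² = 9×10¹⁶ m²/s²
E = 7.518 × 9×10¹⁶ = 6.766×10¹⁷ J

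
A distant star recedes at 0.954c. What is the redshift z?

β = 0.954
(1+β)/(1-β) = 1.954/0.046 = 42.48
√(42.48) = 6.518
z = 6.518 - 1 = 5.518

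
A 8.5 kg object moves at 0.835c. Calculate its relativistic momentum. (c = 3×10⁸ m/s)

γ = 1/√(1 - 0.835²) = 1.8174
v = 0.835 × 3×10⁸ = 2.505×10⁸ m/s
p = γmv = 1.8174 × 8.5 × 2.505×10⁸ = 3.870×10⁹ kg·m/s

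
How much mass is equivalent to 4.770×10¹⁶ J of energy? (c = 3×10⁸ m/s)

From E = mc², we get m = E/c²
c² = (3×10⁸)² = 9×10¹⁶ m²/s²
m = 4.770×10¹⁶ / 9×10¹⁶ = 0.5300 kg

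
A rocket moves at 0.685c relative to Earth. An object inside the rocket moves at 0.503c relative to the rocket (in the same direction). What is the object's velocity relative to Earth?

u = (u' + v)/(1 + u'v/c²)
Numerator: 0.503 + 0.685 = 1.188
Denominator: 1 + 0.344555 = 1.344555
u = 1.188/1.344555 = 0.8836c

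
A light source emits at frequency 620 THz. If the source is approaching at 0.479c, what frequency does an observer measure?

β = v/c = 0.479
(1+β)/(1-β) = 1.479/0.521 = 2.839
Doppler factor = √(2.839) = 1.685
f_obs = 620 × 1.685 = 1045 THz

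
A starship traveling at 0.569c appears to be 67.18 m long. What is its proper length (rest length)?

Contracted length L = 67.18 m
γ = 1/√(1 - 0.569²) = 1.216
L₀ = γL = 1.216 × 67.18 = 81.69 m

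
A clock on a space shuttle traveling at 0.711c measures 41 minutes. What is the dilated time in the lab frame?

Proper time Δt₀ = 41 minutes
γ = 1/√(1 - 0.711²) = 1.4221
Δt = γΔt₀ = 1.4221 × 41 = 58.31 minutes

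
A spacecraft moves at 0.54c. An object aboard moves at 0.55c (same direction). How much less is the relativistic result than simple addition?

Classical: u' + v = 0.55 + 0.54 = 1.09c
Relativistic: u = (0.55 + 0.54)/(1 + 0.297) = 1.09/1.297 = 0.8404c
Difference: 1.09 - 0.8404 = 0.2496c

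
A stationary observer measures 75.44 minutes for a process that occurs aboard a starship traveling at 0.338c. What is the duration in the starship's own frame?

Dilated time Δt = 75.44 minutes
γ = 1/√(1 - 0.338²) = 1.0625
Δt₀ = Δt/γ = 75.44/1.0625 = 71.00 minutes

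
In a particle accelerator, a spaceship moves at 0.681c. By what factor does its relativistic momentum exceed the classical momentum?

p_rel = γmv, p_class = mv
Ratio = γ = 1/√(1 - 0.681²)
= 1/√(0.536239) = 1.366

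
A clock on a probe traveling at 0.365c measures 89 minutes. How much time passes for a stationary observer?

Proper time Δt₀ = 89 minutes
γ = 1/√(1 - 0.365²) = 1.07411
Δt = γΔt₀ = 1.07411 × 89 = 95.60 minutes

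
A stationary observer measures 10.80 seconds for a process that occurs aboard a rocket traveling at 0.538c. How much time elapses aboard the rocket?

Dilated time Δt = 10.80 seconds
γ = 1/√(1 - 0.538²) = 1.1863
Δt₀ = Δt/γ = 10.80/1.1863 = 9.104 seconds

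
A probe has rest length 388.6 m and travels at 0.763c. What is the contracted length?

Proper length L₀ = 388.6 m
γ = 1/√(1 - 0.763²) = 1.547
L = L₀/γ = 388.6/1.547 = 251.2 m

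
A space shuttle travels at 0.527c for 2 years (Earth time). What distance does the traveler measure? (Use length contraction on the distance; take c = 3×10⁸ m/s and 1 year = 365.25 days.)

Earth distance: d = v × t = 0.527c × 2 yr = 9.9785×10¹⁵ m
γ = 1.1767
d' = d/γ = 9.9785×10¹⁵/1.1767 = 8.480×10¹⁵ m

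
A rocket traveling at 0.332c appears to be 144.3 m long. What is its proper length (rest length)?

Contracted length L = 144.3 m
γ = 1/√(1 - 0.332²) = 1.060
L₀ = γL = 1.060 × 144.3 = 153.0 m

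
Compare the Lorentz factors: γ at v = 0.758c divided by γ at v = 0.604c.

γ₁ = 1/√(1 - 0.758²) = 1.533
γ₂ = 1/√(1 - 0.604²) = 1.255
γ₁/γ₂ = 1.533/1.255 = 1.222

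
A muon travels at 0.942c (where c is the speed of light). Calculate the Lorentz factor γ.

v/c = 0.942, so (v/c)² = 0.887364
1 - (v/c)² = 0.112636
γ = 1/√(0.112636) = 2.980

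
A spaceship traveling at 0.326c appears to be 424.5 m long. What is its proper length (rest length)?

Contracted length L = 424.5 m
γ = 1/√(1 - 0.326²) = 1.0578
L₀ = γL = 1.0578 × 424.5 = 449.0 m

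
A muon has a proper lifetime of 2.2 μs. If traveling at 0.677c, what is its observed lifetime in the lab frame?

Proper lifetime τ₀ = 2.2 μs
γ = 1/√(1 - 0.677²) = 1.3587
τ = γτ₀ = 1.3587 × 2.2 μs = 2.989 μs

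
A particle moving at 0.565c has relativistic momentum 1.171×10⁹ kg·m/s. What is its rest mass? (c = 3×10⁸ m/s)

γ = 1/√(1 - 0.565²) = 1.212
v = 0.565 × 3×10⁸ = 1.695×10⁸ m/s
m = p/(γv) = 1.171×10⁹/(1.212 × 1.695×10⁸) = 5.700 kg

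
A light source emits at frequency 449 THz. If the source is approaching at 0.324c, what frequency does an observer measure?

β = v/c = 0.324
(1+β)/(1-β) = 1.324/0.676 = 1.9586
Doppler factor = √(1.9586) = 1.3995
f_obs = 449 × 1.3995 = 628.4 THz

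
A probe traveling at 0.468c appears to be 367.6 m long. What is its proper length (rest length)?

Contracted length L = 367.6 m
γ = 1/√(1 - 0.468²) = 1.1316
L₀ = γL = 1.1316 × 367.6 = 416.0 m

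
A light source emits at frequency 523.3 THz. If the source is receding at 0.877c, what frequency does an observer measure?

β = v/c = 0.877
(1-β)/(1+β) = 0.123/1.877 = 0.06553
Doppler factor = √(0.06553) = 0.2560
f_obs = 523.3 × 0.2560 = 134.0 THz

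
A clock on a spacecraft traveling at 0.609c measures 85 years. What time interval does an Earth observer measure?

Proper time Δt₀ = 85 years
γ = 1/√(1 - 0.609²) = 1.261
Δt = γΔt₀ = 1.261 × 85 = 107.2 years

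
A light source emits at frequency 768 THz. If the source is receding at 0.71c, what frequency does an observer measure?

β = v/c = 0.71
(1-β)/(1+β) = 0.29/1.71 = 0.1696
Doppler factor = √(0.1696) = 0.4118
f_obs = 768 × 0.4118 = 316.3 THz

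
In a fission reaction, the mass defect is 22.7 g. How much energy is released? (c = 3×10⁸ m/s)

Convert mass defect: Δm = 22.7 g = 0.0227 kg
E = Δm·c² = 0.0227 × (3×10⁸)²
= 0.0227 × 9×10¹⁶ = 2.043×10¹⁵ J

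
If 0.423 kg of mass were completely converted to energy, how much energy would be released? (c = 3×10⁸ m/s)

Using E = mc²:
c² = (3×10⁸)² = 9×10¹⁶ m²/s²
E = 0.423 × 9×10¹⁶ = 3.807×10¹⁶ J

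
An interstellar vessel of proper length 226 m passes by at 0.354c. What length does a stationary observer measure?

Proper length L₀ = 226 m
γ = 1/√(1 - 0.354²) = 1.069
L = L₀/γ = 226/1.069 = 211.4 m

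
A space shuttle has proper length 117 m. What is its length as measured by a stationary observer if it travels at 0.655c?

Proper length L₀ = 117 m
γ = 1/√(1 - 0.655²) = 1.3234
L = L₀/γ = 117/1.3234 = 88.41 m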